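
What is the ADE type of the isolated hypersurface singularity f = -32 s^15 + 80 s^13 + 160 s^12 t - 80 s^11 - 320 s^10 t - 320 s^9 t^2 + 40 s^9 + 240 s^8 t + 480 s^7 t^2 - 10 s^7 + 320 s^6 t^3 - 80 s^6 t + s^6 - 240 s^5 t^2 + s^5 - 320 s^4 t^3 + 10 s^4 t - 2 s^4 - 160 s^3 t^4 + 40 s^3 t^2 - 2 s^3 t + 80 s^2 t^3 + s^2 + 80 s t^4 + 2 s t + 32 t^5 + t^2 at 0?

A_{4}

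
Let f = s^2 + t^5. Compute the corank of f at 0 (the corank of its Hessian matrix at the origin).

1

Hessian at 0 has rank 1.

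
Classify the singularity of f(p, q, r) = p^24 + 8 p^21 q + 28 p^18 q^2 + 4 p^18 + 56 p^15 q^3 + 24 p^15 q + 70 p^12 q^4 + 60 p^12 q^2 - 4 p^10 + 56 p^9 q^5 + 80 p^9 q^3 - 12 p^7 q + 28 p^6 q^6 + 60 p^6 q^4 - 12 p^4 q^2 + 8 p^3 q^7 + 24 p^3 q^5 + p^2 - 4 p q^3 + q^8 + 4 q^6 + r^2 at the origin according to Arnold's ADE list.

A7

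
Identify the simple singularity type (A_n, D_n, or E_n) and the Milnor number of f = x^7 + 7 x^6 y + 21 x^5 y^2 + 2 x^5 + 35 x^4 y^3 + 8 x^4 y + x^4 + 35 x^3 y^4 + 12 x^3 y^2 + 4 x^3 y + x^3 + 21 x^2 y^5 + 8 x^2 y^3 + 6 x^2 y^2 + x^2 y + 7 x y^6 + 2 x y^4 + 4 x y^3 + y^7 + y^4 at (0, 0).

The Hessian of f at 0 is [[0, 0], [0, 0]] with rank 0, so corank 2. A Groebner basis of the Jacobian ideal J(f) in C{x,y} is {x*y^2, -x*y/4 + y^3, x^2 + x*y}; counting standard monomials gives mu = 5. Corank 2; j^3 = x^2*(x + y) has shape L^2 M (L != M), so D-series; mu = 5 gives D_5.

Type D5, Milnor number mu = 5.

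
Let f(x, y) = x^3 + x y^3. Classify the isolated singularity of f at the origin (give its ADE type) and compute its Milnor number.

The Hessian of f at 0 is [[0, 0], [0, 0]] with rank 0, so corank 2. A Groebner basis of the Jacobian ideal J(f) in C{x,y} is {x^3, x*y^2, 3*x^2 + y^3}; counting standard monomials gives mu = 7. Corank 2; j^3 = x^3 is a perfect cube, so E-series; the 4-jet and mu = 7 give E_7.

Type E_{7}, Milnor number mu = 7.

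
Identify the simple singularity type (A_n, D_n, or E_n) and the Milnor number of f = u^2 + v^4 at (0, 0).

The Hessian of f at 0 is [[2, 0], [0, 0]] with rank 1, so corank 1. A Groebner basis of the Jacobian ideal J(f) in C{u,v} is {v^3, u}; counting standard monomials gives mu = 3. Corank 1: A-series; mu = 3 gives A_3.

Type A3, Milnor number mu = 3.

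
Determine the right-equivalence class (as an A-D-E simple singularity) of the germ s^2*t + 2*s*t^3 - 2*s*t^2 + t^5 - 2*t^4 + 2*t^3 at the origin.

D_{4}

The Hessian of f at 0 has rank 0. Corank 2; j^3 = t*(s^2 - 2*s*t + 2*t^2) splits into three distinct lines over C (the quadratic factor has nonzero discriminant), so D_4.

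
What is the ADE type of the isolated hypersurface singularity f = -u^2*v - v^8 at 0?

D9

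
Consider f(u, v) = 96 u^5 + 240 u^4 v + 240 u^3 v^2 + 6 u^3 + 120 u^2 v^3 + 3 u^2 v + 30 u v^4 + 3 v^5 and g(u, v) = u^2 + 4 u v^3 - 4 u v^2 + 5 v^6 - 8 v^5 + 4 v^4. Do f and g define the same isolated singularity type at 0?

The Hessian of f at 0 has rank 0. Corank 2; j^3 = 3*u^2*(2*u + v) has shape L^2 M (L != M), so D-series; mu = 6 gives D_6. The Hessian of g at 0 has rank 1. Corank 1: A-series; mu = 5 gives A_5. f is D_6 but g is A_5, hence not right-equivalent.

No.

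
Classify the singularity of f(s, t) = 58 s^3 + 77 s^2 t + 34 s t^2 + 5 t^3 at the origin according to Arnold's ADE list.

The Hessian of f at 0 has rank 0. Corank 2; j^3 = (2*s + t)*(29*s^2 + 24*s*t + 5*t^2) splits into three distinct lines over C (the quadratic factor has nonzero discriminant), so D_4.

D4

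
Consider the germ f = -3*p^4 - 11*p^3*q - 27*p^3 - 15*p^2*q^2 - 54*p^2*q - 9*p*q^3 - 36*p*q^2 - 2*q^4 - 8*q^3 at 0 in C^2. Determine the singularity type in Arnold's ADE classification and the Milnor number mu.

Type E_7, Milnor number mu = 7.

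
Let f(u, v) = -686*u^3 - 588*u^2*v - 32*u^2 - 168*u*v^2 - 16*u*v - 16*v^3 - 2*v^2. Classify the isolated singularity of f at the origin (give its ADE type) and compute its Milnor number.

Type A2, Milnor number mu = 2.

The Hessian of f at 0 is [[-64, -16], [-16, -4]] with rank 1, so corank 1. A Groebner basis of the Jacobian ideal J(f) in C{u,v} is {v^2, u + v/4}; counting standard monomials gives mu = 2. Corank 1: A-series; mu = 2 gives A_2.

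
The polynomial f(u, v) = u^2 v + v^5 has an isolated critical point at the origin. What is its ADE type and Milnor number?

The Hessian of f at 0 is [[0, 0], [0, 0]] with rank 0, so corank 2. A Groebner basis of the Jacobian ideal J(f) in C{u,v} is {u^2/5 + v^4, u^3, u*v}; counting standard monomials gives mu = 6. Corank 2; j^3 = u^2*v has shape L^2 M (L != M), so D-series; mu = 6 gives D_6.

Type D_6, Milnor number mu = 6.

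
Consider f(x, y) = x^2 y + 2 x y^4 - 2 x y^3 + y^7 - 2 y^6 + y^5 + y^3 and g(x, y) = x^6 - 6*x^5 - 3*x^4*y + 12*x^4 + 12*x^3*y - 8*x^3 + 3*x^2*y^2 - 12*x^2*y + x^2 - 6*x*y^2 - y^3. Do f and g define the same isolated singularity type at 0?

No.

The Hessian of f at 0 is [[0, 0], [0, 0]] with rank 0, so corank 2. A Groebner basis of the Jacobian ideal J(f) in C{x,y} is {y^3, x^2 + 3*y^2, x*y}; counting standard monomials gives mu = 4. Corank 2; j^3 = y*(x^2 + y^2) splits into three distinct lines over C (the quadratic factor has nonzero discriminant), so D_4. The Hessian of g at 0 is [[2, 0], [0, 0]] with rank 1, so corank 1. A Groebner basis of the Jacobian ideal J(g) in C{x,y} is {y^2, x}; counting standard monomials gives mu = 2. Corank 1: A-series; mu = 2 gives A_2. f is D_4 but g is A_2, hence not right-equivalent.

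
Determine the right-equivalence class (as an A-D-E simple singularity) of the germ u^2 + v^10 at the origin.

A_9

The Hessian of f at 0 is [[2, 0], [0, 0]] with rank 1, so corank 1. A Groebner basis of the Jacobian ideal J(f) in C{u,v} is {v^9, u}; counting standard monomials gives mu = 9. Corank 1: A-series; mu = 9 gives A_9.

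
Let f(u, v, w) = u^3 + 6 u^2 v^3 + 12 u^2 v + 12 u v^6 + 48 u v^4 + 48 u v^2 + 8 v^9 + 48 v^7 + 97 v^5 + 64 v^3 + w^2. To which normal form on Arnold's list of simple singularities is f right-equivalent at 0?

The Hessian of f at 0 has rank 1. Corank 2; j^3 = (u + 4*v)^3 is a perfect cube, so E-series; the 5-jet and mu = 8 give E_8.

E_{8}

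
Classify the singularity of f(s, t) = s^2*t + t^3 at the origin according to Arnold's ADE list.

D_4

The Hessian of f at 0 is [[0, 0], [0, 0]] with rank 0, so corank 2. A Groebner basis of the Jacobian ideal J(f) in C{s,t} is {t^3, s^2 + 3*t^2, s*t}; counting standard monomials gives mu = 4. Corank 2; j^3 = t*(s^2 + t^2) splits into three distinct lines over C (the quadratic factor has nonzero discriminant), so D_4.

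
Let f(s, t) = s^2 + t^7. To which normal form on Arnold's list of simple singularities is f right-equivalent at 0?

A_6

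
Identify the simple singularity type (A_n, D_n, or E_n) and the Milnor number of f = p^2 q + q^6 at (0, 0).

Type D_7, Milnor number mu = 7.

The Hessian of f at 0 has rank 0. Corank 2; j^3 = p^2*q has shape L^2 M (L != M), so D-series; mu = 7 gives D_7.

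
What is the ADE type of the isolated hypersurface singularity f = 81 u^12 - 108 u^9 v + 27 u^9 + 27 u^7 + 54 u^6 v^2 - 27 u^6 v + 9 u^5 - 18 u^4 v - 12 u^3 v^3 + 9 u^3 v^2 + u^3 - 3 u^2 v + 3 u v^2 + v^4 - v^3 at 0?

The Hessian of f at 0 is [[0, 0], [0, 0]] with rank 0, so corank 2. A Groebner basis of the Jacobian ideal J(f) in C{u,v} is {v^3, u^2 - 2*u*v + v^2}; counting standard monomials gives mu = 6. Corank 2; j^3 = (u - v)^3 is a perfect cube, so E-series; the 4-jet and mu = 6 give E_6.

E_6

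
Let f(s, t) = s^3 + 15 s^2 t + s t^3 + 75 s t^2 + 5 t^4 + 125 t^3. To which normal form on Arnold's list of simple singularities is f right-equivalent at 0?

E_7

The Hessian of f at 0 is [[0, 0], [0, 0]] with rank 0, so corank 2. A Groebner basis of the Jacobian ideal J(f) in C{s,t} is {s^3 + 15*s^2*t + 750*s^2 + 7500*s*t + 18750*t^2, -15*s^2 + s*t^2 - 150*s*t - 375*t^2, 3*s^2 + 30*s*t + t^3 + 75*t^2}; counting standard monomials gives mu = 7. Corank 2; j^3 = (s + 5*t)^3 is a perfect cube, so E-series; the 4-jet and mu = 7 give E_7.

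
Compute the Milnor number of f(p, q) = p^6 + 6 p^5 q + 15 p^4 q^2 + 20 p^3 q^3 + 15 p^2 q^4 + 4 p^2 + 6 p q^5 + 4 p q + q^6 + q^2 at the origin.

The Hessian of f at 0 has rank 1. Corank 1: A-series; mu = 5 gives A_5.

5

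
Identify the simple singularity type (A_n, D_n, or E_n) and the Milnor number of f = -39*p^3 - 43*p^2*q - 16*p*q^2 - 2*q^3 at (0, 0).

Type D_{4}, Milnor number mu = 4.

The Hessian of f at 0 has rank 0. Corank 2; j^3 = -(3*p + q)*(13*p^2 + 10*p*q + 2*q^2) splits into three distinct lines over C (the quadratic factor has nonzero discriminant), so D_4.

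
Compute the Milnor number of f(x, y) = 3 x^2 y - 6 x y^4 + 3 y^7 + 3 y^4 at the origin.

5

The Hessian of f at 0 has rank 0. Corank 2; j^3 = 3*x^2*y has shape L^2 M (L != M), so D-series; mu = 5 gives D_5.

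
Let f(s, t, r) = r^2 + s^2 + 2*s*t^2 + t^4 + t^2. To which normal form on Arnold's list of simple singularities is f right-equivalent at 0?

The Hessian of f at 0 has rank 3. Corank 0: nondegenerate Morse point, so A_1.

A_1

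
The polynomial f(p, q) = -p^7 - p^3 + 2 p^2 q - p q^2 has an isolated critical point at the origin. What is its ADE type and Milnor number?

The Hessian of f at 0 is [[0, 0], [0, 0]] with rank 0, so corank 2. A Groebner basis of the Jacobian ideal J(f) in C{p,q} is {-p*q/7 + q^6 + q^2/7, p*q^2 - q^3, p^2 - p*q}; counting standard monomials gives mu = 8. Corank 2; j^3 = -p*(p - q)^2 has shape L^2 M (L != M), so D-series; mu = 8 gives D_8.

Type D8, Milnor number mu = 8.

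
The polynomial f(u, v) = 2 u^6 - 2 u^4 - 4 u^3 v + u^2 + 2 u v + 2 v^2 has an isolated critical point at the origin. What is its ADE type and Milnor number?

Type A1, Milnor number mu = 1.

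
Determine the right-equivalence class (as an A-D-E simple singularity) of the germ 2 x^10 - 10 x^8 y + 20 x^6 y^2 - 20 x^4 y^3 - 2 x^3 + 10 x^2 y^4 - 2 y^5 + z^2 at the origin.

E_{8}

The Hessian of f at 0 is [[0, 0, 0], [0, 0, 0], [0, 0, 2]] with rank 1, so corank 2. A Groebner basis of the Jacobian ideal J(f) in C{x,y,z} is {y^4, x^2, z}; counting standard monomials gives mu = 8. Corank 2; j^3 = -2*x^3 is a perfect cube, so E-series; the 5-jet and mu = 8 give E_8.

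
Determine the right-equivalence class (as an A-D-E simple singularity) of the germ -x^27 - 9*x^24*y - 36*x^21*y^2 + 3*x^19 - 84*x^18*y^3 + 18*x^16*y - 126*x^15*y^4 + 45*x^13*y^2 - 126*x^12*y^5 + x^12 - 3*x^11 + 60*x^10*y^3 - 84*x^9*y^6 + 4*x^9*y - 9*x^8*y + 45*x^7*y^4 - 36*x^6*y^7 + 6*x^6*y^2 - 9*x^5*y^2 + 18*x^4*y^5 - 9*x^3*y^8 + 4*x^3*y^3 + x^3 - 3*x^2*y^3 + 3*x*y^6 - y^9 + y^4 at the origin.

The Hessian of f at 0 has rank 0. Corank 2; j^3 = x^3 is a perfect cube, so E-series; the 4-jet and mu = 6 give E_6.

E6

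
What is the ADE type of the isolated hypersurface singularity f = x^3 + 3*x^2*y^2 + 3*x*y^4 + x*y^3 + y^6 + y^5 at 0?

The Hessian of f at 0 has rank 0. Corank 2; j^3 = x^3 is a perfect cube, so E-series; the 4-jet and mu = 7 give E_7.

E_7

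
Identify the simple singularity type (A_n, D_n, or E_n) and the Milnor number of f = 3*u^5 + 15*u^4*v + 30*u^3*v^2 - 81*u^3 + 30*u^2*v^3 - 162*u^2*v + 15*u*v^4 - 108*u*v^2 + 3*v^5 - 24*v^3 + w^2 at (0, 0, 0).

Type E_8, Milnor number mu = 8.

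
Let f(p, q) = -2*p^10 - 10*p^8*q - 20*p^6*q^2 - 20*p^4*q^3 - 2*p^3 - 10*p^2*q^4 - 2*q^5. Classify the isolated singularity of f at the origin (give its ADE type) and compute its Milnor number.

Type E8, Milnor number mu = 8.

The Hessian of f at 0 is [[0, 0], [0, 0]] with rank 0, so corank 2. A Groebner basis of the Jacobian ideal J(f) in C{p,q} is {q^4, p^2}; counting standard monomials gives mu = 8. Corank 2; j^3 = -2*p^3 is a perfect cube, so E-series; the 5-jet and mu = 8 give E_8.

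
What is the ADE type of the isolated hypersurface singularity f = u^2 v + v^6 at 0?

D7

The Hessian of f at 0 has rank 0. Corank 2; j^3 = u^2*v has shape L^2 M (L != M), so D-series; mu = 7 gives D_7.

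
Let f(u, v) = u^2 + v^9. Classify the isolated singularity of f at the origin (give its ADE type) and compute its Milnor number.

The Hessian of f at 0 has rank 1. Corank 1: A-series; mu = 8 gives A_8.

Type A8, Milnor number mu = 8.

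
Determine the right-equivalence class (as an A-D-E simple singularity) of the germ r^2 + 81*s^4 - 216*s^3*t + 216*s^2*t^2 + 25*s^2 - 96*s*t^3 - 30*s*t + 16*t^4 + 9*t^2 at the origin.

A_3

The Hessian of f at 0 has rank 2. Corank 1: A-series; mu = 3 gives A_3.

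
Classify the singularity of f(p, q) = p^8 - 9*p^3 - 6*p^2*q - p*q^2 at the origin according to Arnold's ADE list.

The Hessian of f at 0 is [[0, 0], [0, 0]] with rank 0, so corank 2. A Groebner basis of the Jacobian ideal J(f) in C{p,q} is {6561*p*q/8 + q^7 + 2187*q^2/8, p*q^2 + q^3/3, p^2 + p*q/3}; counting standard monomials gives mu = 9. Corank 2; j^3 = -p*(3*p + q)^2 has shape L^2 M (L != M), so D-series; mu = 9 gives D_9.

D9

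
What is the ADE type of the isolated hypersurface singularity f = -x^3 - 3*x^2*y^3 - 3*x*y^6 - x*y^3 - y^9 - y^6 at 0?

The Hessian of f at 0 is [[0, 0], [0, 0]] with rank 0, so corank 2. A Groebner basis of the Jacobian ideal J(f) in C{x,y} is {x^3, x*y^2, 3*x^2 + y^3}; counting standard monomials gives mu = 7. Corank 2; j^3 = -x^3 is a perfect cube, so E-series; the 4-jet and mu = 7 give E_7.

E_7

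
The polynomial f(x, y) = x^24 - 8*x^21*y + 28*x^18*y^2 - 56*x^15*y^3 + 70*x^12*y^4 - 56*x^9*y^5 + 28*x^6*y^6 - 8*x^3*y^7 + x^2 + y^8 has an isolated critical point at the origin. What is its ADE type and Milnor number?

The Hessian of f at 0 has rank 1. Corank 1: A-series; mu = 7 gives A_7.

Type A_{7}, Milnor number mu = 7.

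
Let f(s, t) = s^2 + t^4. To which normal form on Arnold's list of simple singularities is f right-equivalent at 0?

A_{3}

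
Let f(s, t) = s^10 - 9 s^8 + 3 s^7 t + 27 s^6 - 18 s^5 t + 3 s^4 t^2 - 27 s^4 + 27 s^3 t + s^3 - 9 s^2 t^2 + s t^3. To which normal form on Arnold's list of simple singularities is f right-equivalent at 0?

E7

The Hessian of f at 0 has rank 0. Corank 2; j^3 = s^3 is a perfect cube, so E-series; the 4-jet and mu = 7 give E_7.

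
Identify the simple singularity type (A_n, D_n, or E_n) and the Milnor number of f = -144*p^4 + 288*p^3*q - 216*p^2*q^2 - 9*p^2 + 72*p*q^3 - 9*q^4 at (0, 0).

Type A_3, Milnor number mu = 3.

The Hessian of f at 0 is [[-18, 0], [0, 0]] with rank 1, so corank 1. A Groebner basis of the Jacobian ideal J(f) in C{p,q} is {q^3, p}; counting standard monomials gives mu = 3. Corank 1: A-series; mu = 3 gives A_3.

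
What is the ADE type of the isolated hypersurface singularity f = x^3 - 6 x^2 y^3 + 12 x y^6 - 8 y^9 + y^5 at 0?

E_{8}

The Hessian of f at 0 has rank 0. Corank 2; j^3 = x^3 is a perfect cube, so E-series; the 5-jet and mu = 8 give E_8.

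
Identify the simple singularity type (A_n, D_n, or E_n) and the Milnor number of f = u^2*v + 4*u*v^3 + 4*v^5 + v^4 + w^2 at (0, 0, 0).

Type D_{5}, Milnor number mu = 5.

The Hessian of f at 0 is [[0, 0, 0], [0, 0, 0], [0, 0, 2]] with rank 1, so corank 2. A Groebner basis of the Jacobian ideal J(f) in C{u,v,w} is {u*v^2, u*v/2 + v^3, u^2 - 2*u*v, w}; counting standard monomials gives mu = 5. Corank 2; j^3 = u^2*v has shape L^2 M (L != M), so D-series; mu = 5 gives D_5.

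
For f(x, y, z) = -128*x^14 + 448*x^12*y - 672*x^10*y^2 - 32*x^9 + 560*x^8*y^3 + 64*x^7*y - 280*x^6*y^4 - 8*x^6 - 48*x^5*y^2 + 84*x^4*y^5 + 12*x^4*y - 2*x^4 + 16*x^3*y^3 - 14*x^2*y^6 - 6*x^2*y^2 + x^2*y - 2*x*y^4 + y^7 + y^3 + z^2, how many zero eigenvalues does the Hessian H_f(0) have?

2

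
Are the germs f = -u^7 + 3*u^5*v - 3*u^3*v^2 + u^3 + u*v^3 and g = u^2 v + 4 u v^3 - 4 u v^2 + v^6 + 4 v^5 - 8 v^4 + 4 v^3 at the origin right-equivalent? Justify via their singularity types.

No.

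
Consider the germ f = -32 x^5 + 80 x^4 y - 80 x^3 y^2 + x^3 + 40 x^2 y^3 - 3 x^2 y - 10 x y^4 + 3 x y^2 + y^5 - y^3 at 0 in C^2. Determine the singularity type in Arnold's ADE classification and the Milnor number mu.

Type E8, Milnor number mu = 8.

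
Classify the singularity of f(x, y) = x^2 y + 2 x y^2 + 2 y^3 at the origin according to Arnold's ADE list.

D4

The Hessian of f at 0 has rank 0. Corank 2; j^3 = y*(x^2 + 2*x*y + 2*y^2) splits into three distinct lines over C (the quadratic factor has nonzero discriminant), so D_4.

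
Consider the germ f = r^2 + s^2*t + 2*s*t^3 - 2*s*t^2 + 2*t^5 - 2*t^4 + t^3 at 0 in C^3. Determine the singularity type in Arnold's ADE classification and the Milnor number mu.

The Hessian of f at 0 has rank 1. Corank 2; j^3 = t*(s - t)^2 has shape L^2 M (L != M), so D-series; mu = 6 gives D_6.

Type D_{6}, Milnor number mu = 6.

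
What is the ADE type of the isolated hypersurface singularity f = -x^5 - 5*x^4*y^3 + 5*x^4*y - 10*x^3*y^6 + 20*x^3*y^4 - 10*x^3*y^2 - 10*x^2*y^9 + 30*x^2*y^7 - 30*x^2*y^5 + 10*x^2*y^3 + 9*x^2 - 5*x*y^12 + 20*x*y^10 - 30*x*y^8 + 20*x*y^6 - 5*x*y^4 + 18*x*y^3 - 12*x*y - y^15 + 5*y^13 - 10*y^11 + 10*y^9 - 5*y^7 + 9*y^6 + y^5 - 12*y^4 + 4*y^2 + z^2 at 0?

The Hessian of f at 0 has rank 2. Corank 1: A-series; mu = 4 gives A_4.

A4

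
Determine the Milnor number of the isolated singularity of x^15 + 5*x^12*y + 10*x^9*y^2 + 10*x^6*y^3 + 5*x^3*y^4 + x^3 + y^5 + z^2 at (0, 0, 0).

8

The Hessian of f at 0 has rank 1. Corank 2; j^3 = x^3 is a perfect cube, so E-series; the 5-jet and mu = 8 give E_8.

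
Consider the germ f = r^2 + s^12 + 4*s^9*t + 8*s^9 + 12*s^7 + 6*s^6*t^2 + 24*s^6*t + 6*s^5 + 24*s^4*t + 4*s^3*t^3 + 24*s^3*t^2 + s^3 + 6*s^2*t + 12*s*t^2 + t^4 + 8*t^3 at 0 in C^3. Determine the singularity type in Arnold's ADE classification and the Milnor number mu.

Type E_6, Milnor number mu = 6.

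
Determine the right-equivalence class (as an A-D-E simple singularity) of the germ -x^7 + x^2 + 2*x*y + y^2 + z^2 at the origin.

A_6

The Hessian of f at 0 has rank 2. Corank 1: A-series; mu = 6 gives A_6.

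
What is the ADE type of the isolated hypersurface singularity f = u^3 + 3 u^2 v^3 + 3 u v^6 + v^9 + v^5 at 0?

The Hessian of f at 0 has rank 0. Corank 2; j^3 = u^3 is a perfect cube, so E-series; the 5-jet and mu = 8 give E_8.

E8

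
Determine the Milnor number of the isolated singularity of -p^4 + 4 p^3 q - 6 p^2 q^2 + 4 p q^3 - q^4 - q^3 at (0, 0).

The Hessian of f at 0 is [[0, 0], [0, 0]] with rank 0, so corank 2. A Groebner basis of the Jacobian ideal J(f) in C{p,q} is {p^3 - 3*p^2*q, q^2}; counting standard monomials gives mu = 6. Corank 2; j^3 = -q^3 is a perfect cube, so E-series; the 4-jet and mu = 6 give E_6.

6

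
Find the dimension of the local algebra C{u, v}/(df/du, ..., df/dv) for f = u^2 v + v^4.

The Hessian of f at 0 is [[0, 0], [0, 0]] with rank 0, so corank 2. A Groebner basis of the Jacobian ideal J(f) in C{u,v} is {u^3, u^2/4 + v^3, u*v}; counting standard monomials gives mu = 5. Corank 2; j^3 = u^2*v has shape L^2 M (L != M), so D-series; mu = 5 gives D_5.

5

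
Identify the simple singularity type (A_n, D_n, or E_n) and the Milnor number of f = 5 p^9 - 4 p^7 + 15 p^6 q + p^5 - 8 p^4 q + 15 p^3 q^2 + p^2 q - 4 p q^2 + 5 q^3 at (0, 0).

The Hessian of f at 0 has rank 0. Corank 2; j^3 = q*(p^2 - 4*p*q + 5*q^2) splits into three distinct lines over C (the quadratic factor has nonzero discriminant), so D_4.

Type D_{4}, Milnor number mu = 4.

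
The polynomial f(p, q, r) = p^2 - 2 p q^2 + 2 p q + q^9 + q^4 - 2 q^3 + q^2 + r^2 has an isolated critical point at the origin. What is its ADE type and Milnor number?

Type A8, Milnor number mu = 8.

The Hessian of f at 0 has rank 2. Corank 1: A-series; mu = 8 gives A_8.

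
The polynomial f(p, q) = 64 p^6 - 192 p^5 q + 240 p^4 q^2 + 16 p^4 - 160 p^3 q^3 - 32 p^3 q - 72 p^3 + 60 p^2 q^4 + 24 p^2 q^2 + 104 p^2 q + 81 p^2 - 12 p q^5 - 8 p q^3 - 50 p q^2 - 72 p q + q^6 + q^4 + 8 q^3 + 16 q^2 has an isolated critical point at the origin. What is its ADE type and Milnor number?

Type A_{5}, Milnor number mu = 5.

The Hessian of f at 0 has rank 1. Corank 1: A-series; mu = 5 gives A_5.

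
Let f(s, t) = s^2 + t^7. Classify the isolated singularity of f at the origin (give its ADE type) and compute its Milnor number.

The Hessian of f at 0 has rank 1. Corank 1: A-series; mu = 6 gives A_6.

Type A_6, Milnor number mu = 6.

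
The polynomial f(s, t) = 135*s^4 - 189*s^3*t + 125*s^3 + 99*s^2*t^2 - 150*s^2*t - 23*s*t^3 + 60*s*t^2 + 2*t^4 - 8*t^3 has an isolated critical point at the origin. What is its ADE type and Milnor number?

The Hessian of f at 0 has rank 0. Corank 2; j^3 = (5*s - 2*t)^3 is a perfect cube, so E-series; the 4-jet and mu = 7 give E_7.

Type E7, Milnor number mu = 7.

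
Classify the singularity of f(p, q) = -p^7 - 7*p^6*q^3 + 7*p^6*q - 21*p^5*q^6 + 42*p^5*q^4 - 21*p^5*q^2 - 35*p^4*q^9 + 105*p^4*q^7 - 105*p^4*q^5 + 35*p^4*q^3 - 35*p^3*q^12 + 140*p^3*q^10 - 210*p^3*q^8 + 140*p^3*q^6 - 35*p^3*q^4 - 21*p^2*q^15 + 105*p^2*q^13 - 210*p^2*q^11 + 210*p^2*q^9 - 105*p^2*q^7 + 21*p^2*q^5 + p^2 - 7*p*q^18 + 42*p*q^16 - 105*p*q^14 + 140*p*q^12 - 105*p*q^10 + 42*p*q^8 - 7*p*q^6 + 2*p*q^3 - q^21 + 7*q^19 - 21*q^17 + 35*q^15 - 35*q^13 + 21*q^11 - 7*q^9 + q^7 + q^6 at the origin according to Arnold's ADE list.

A_{6}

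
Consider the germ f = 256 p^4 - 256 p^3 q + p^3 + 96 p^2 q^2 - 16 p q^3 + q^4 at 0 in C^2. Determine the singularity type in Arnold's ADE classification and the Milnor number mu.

The Hessian of f at 0 is [[0, 0], [0, 0]] with rank 0, so corank 2. A Groebner basis of the Jacobian ideal J(f) in C{p,q} is {q^4, p*q^2 - q^3/12, p^2}; counting standard monomials gives mu = 6. Corank 2; j^3 = p^3 is a perfect cube, so E-series; the 4-jet and mu = 6 give E_6.

Type E6, Milnor number mu = 6.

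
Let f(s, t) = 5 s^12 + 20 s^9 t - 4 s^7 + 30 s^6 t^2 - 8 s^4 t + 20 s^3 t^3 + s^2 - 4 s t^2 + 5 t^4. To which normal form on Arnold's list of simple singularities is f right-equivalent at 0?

A_3

The Hessian of f at 0 has rank 1. Corank 1: A-series; mu = 3 gives A_3.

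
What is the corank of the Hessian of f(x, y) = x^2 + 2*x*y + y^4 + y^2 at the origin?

1

Hessian at 0 has rank 1.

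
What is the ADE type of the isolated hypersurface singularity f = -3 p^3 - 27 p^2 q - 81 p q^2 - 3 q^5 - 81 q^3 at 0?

E8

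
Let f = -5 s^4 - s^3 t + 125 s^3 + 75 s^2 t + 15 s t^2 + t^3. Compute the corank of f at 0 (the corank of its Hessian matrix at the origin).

2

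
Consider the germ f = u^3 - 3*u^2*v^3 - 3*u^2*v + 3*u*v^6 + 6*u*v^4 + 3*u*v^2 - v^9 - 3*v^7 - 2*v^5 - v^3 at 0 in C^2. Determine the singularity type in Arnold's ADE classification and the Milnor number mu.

The Hessian of f at 0 has rank 0. Corank 2; j^3 = (u - v)^3 is a perfect cube, so E-series; the 5-jet and mu = 8 give E_8.

Type E_{8}, Milnor number mu = 8.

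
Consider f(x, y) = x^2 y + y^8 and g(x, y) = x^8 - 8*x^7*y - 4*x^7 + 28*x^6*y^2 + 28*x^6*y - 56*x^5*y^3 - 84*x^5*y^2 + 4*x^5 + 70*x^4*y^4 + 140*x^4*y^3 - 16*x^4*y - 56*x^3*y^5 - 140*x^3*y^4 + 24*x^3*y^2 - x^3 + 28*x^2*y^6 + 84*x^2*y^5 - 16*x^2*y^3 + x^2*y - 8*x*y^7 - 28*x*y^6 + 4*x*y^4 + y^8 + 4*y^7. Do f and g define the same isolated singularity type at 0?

Yes.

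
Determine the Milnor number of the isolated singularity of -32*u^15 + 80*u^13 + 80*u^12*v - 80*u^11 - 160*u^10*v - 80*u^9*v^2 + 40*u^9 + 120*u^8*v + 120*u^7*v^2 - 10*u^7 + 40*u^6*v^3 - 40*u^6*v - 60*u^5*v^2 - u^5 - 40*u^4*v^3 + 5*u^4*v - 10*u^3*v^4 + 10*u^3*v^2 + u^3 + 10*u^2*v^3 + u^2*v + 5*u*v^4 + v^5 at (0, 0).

6

The Hessian of f at 0 has rank 0. Corank 2; j^3 = u^2*(u + v) has shape L^2 M (L != M), so D-series; mu = 6 gives D_6.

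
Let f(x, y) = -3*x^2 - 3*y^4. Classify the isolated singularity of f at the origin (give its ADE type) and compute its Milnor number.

Type A3, Milnor number mu = 3.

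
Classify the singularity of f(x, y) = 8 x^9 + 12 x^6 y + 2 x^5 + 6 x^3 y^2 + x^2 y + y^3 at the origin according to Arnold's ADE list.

D_4

The Hessian of f at 0 has rank 0. Corank 2; j^3 = y*(x^2 + y^2) splits into three distinct lines over C (the quadratic factor has nonzero discriminant), so D_4.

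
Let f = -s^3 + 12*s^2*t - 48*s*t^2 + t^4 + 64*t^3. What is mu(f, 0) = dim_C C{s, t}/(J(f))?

6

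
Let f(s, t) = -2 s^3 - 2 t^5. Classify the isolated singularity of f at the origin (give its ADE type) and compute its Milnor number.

Type E_8, Milnor number mu = 8.

The Hessian of f at 0 is [[0, 0], [0, 0]] with rank 0, so corank 2. A Groebner basis of the Jacobian ideal J(f) in C{s,t} is {t^4, s^2}; counting standard monomials gives mu = 8. Corank 2; j^3 = -2*s^3 is a perfect cube, so E-series; the 5-jet and mu = 8 give E_8.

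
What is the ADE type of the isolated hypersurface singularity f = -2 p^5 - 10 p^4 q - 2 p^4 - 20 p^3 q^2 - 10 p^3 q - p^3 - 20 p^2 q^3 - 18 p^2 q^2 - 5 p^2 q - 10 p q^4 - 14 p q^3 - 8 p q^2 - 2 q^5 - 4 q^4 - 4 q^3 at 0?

The Hessian of f at 0 is [[0, 0], [0, 0]] with rank 0, so corank 2. A Groebner basis of the Jacobian ideal J(f) in C{p,q} is {p^3 + 11*p^2 + 36*p*q + 28*q^2, p^2*q - 6*p^2 - 20*p*q - 16*q^2, 13*p^2/4 + p*q^2 + 11*p*q + 9*q^2, -7*p^2/4 - 6*p*q + q^3 - 5*q^2}; counting standard monomials gives mu = 6. Corank 2; j^3 = -(p + q)*(p + 2*q)^2 has shape L^2 M (L != M), so D-series; mu = 6 gives D_6.

D6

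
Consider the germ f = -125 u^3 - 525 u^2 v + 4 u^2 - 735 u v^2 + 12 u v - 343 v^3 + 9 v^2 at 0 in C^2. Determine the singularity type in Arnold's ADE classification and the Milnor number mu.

Type A_2, Milnor number mu = 2.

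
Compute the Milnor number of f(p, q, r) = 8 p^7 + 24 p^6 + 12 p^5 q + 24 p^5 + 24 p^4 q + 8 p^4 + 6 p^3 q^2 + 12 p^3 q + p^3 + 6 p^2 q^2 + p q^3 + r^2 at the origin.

7

The Hessian of f at 0 has rank 1. Corank 2; j^3 = p^3 is a perfect cube, so E-series; the 4-jet and mu = 7 give E_7.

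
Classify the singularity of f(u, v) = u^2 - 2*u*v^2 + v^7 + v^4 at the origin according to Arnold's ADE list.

A6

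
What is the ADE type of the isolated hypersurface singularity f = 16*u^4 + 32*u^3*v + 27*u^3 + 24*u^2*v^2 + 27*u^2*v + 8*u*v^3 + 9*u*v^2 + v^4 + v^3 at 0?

The Hessian of f at 0 is [[0, 0], [0, 0]] with rank 0, so corank 2. A Groebner basis of the Jacobian ideal J(f) in C{u,v} is {v^4, u*v^2 + 7*v^3/18, u^2 + 2*u*v/3 + v^2/9}; counting standard monomials gives mu = 6. Corank 2; j^3 = (3*u + v)^3 is a perfect cube, so E-series; the 4-jet and mu = 6 give E_6.

E6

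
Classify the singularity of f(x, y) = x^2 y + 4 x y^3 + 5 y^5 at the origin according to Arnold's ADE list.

The Hessian of f at 0 is [[0, 0], [0, 0]] with rank 0, so corank 2. A Groebner basis of the Jacobian ideal J(f) in C{x,y} is {x^3, x^2*y, -2*x^2 + x*y^2, x*y/2 + y^3}; counting standard monomials gives mu = 6. Corank 2; j^3 = x^2*y has shape L^2 M (L != M), so D-series; mu = 6 gives D_6.

D_{6}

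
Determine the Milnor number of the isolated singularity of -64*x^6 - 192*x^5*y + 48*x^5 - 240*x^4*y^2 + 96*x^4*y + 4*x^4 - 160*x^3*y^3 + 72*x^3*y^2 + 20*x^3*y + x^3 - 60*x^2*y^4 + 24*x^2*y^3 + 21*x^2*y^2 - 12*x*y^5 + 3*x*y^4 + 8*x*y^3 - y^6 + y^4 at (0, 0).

6

The Hessian of f at 0 has rank 0. Corank 2; j^3 = x^3 is a perfect cube, so E-series; the 4-jet and mu = 6 give E_6.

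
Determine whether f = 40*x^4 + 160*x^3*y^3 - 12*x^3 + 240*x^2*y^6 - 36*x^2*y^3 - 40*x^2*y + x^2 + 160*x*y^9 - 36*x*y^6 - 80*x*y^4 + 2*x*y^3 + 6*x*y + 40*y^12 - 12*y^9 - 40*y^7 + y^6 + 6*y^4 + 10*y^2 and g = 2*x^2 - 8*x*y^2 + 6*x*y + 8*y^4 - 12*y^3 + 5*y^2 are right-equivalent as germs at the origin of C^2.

The Hessian of f at 0 is [[2, 6], [6, 20]] with rank 2, so corank 0. A Groebner basis of the Jacobian ideal J(f) in C{x,y} is {x, y}; counting standard monomials gives mu = 1. Corank 0: nondegenerate Morse point, so A_1. The Hessian of g at 0 is [[4, 6], [6, 10]] with rank 2, so corank 0. A Groebner basis of the Jacobian ideal J(g) in C{x,y} is {x, y}; counting standard monomials gives mu = 1. Corank 0: nondegenerate Morse point, so A_1. Both have type A_1, hence right-equivalent.

Yes.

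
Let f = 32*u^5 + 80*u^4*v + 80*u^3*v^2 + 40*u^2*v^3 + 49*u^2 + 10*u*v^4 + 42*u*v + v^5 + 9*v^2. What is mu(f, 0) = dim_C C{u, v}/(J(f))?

4

The Hessian of f at 0 has rank 1. Corank 1: A-series; mu = 4 gives A_4.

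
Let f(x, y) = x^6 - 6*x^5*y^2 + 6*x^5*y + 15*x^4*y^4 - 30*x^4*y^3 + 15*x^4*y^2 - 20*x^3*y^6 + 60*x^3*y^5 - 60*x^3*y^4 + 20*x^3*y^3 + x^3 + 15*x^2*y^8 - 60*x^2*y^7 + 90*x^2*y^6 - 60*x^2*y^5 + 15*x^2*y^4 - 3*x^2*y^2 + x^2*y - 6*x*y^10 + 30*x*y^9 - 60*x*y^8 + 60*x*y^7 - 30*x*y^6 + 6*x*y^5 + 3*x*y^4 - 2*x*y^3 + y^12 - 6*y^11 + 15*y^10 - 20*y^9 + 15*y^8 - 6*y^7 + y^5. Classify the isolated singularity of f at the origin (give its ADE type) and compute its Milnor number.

Type D7, Milnor number mu = 7.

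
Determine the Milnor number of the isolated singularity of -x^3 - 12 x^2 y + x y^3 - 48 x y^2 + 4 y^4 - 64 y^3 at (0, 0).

The Hessian of f at 0 has rank 0. Corank 2; j^3 = -(x + 4*y)^3 is a perfect cube, so E-series; the 4-jet and mu = 7 give E_7.

7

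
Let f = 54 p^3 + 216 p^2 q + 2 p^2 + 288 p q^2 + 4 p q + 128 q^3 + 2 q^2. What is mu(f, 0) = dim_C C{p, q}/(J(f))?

2

The Hessian of f at 0 has rank 1. Corank 1: A-series; mu = 2 gives A_2.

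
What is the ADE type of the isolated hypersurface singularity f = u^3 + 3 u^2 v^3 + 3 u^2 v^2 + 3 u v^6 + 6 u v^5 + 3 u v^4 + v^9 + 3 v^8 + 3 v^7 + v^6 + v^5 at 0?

E_8

The Hessian of f at 0 has rank 0. Corank 2; j^3 = u^3 is a perfect cube, so E-series; the 5-jet and mu = 8 give E_8.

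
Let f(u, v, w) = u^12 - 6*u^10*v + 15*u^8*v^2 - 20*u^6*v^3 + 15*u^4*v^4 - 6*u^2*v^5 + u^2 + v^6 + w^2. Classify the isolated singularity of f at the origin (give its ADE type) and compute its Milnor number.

The Hessian of f at 0 is [[2, 0, 0], [0, 0, 0], [0, 0, 2]] with rank 2, so corank 1. A Groebner basis of the Jacobian ideal J(f) in C{u,v,w} is {v^5, u, w}; counting standard monomials gives mu = 5. Corank 1: A-series; mu = 5 gives A_5.

Type A_5, Milnor number mu = 5.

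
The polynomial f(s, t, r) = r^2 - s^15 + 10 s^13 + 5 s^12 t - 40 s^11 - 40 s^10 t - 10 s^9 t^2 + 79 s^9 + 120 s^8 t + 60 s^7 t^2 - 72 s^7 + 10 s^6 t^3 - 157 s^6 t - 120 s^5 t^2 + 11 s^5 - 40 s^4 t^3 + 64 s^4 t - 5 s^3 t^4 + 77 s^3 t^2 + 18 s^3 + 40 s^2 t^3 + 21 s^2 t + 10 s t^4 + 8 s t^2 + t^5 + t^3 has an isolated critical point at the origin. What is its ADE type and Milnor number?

Type D_{6}, Milnor number mu = 6.

The Hessian of f at 0 is [[0, 0, 0], [0, 0, 0], [0, 0, 2]] with rank 1, so corank 2. A Groebner basis of the Jacobian ideal J(f) in C{s,t,r} is {-243*s*t/7 + t^4 - 81*t^2/7, s*t^2 + t^3/3, s^2 + 19*s*t/21 + 4*t^2/21, r}; counting standard monomials gives mu = 6. Corank 2; j^3 = (2*s + t)*(3*s + t)^2 has shape L^2 M (L != M), so D-series; mu = 6 gives D_6.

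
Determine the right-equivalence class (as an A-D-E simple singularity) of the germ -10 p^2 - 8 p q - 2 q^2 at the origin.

A_1

The Hessian of f at 0 has rank 2. Corank 0: nondegenerate Morse point, so A_1.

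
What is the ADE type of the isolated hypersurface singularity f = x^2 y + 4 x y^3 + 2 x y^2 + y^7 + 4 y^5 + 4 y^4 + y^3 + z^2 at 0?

D8

The Hessian of f at 0 has rank 1. Corank 2; j^3 = y*(x + y)^2 has shape L^2 M (L != M), so D-series; mu = 8 gives D_8.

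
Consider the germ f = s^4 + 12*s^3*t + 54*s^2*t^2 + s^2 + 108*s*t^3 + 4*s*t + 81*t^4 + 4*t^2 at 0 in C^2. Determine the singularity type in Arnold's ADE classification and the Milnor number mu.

The Hessian of f at 0 is [[2, 4], [4, 8]] with rank 1, so corank 1. A Groebner basis of the Jacobian ideal J(f) in C{s,t} is {t^3, s + 2*t}; counting standard monomials gives mu = 3. Corank 1: A-series; mu = 3 gives A_3.

Type A_{3}, Milnor number mu = 3.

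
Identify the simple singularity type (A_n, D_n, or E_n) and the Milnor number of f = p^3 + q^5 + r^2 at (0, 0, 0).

Type E_8, Milnor number mu = 8.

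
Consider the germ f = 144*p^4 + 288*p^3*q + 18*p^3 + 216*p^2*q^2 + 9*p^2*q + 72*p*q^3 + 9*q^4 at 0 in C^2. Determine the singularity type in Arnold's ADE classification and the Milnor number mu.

The Hessian of f at 0 is [[0, 0], [0, 0]] with rank 0, so corank 2. A Groebner basis of the Jacobian ideal J(f) in C{p,q} is {p*q^2, -p*q/8 + q^3, p^2 + p*q/2}; counting standard monomials gives mu = 5. Corank 2; j^3 = 9*p^2*(2*p + q) has shape L^2 M (L != M), so D-series; mu = 5 gives D_5.

Type D5, Milnor number mu = 5.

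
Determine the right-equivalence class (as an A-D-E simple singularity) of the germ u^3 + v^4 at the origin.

The Hessian of f at 0 has rank 0. Corank 2; j^3 = u^3 is a perfect cube, so E-series; the 4-jet and mu = 6 give E_6.

E_6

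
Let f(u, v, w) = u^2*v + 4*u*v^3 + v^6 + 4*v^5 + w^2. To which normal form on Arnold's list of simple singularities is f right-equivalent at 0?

The Hessian of f at 0 is [[0, 0, 0], [0, 0, 0], [0, 0, 2]] with rank 1, so corank 2. A Groebner basis of the Jacobian ideal J(f) in C{u,v,w} is {u^3, u^2*v + 2*u^2/3 + 4*u*v^2/3, u*v/2 + v^3, w}; counting standard monomials gives mu = 7. Corank 2; j^3 = u^2*v has shape L^2 M (L != M), so D-series; mu = 7 gives D_7.

D_7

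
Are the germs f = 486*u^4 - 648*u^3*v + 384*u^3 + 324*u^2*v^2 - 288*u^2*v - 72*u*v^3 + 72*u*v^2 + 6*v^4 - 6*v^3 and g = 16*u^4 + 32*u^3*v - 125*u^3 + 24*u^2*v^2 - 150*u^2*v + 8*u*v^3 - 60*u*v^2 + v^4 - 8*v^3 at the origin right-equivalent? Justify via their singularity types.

Yes.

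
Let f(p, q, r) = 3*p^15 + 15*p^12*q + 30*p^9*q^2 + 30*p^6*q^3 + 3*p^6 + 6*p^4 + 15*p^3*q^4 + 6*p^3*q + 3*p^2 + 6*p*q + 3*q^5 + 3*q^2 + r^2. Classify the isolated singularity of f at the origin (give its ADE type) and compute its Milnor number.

Type A_4, Milnor number mu = 4.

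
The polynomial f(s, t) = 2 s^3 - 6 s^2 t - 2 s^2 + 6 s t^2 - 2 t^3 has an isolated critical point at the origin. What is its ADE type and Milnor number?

The Hessian of f at 0 has rank 1. Corank 1: A-series; mu = 2 gives A_2.

Type A_{2}, Milnor number mu = 2.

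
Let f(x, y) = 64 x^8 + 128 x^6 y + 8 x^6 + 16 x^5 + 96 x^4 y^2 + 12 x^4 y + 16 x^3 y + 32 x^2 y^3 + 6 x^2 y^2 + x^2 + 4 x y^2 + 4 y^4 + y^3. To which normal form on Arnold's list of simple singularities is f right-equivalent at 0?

A2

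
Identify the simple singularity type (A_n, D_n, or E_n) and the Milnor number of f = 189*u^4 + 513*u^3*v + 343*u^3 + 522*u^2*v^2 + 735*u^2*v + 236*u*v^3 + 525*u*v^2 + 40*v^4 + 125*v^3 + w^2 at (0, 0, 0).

Type E_{7}, Milnor number mu = 7.

The Hessian of f at 0 has rank 1. Corank 2; j^3 = (7*u + 5*v)^3 is a perfect cube, so E-series; the 4-jet and mu = 7 give E_7.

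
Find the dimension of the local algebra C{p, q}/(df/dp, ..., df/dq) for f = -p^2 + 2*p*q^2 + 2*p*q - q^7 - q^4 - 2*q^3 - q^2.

6

The Hessian of f at 0 has rank 1. Corank 1: A-series; mu = 6 gives A_6.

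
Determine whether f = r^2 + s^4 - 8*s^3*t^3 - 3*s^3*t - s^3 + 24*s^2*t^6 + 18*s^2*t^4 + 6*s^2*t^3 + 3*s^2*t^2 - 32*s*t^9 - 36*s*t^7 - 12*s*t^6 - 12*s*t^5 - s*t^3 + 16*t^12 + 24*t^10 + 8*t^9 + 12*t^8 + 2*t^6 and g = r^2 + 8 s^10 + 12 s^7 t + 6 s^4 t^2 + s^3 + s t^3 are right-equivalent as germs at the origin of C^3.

Yes.

The Hessian of f at 0 has rank 1. Corank 2; j^3 = -s^3 is a perfect cube, so E-series; the 4-jet and mu = 7 give E_7. The Hessian of g at 0 has rank 1. Corank 2; j^3 = s^3 is a perfect cube, so E-series; the 4-jet and mu = 7 give E_7. Both have type E_7, hence right-equivalent.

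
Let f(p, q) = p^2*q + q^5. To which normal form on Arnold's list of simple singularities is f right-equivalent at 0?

D6

The Hessian of f at 0 has rank 0. Corank 2; j^3 = p^2*q has shape L^2 M (L != M), so D-series; mu = 6 gives D_6.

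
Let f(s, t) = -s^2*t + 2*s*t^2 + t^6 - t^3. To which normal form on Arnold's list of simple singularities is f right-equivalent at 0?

D_7

The Hessian of f at 0 has rank 0. Corank 2; j^3 = -t*(s - t)^2 has shape L^2 M (L != M), so D-series; mu = 7 gives D_7.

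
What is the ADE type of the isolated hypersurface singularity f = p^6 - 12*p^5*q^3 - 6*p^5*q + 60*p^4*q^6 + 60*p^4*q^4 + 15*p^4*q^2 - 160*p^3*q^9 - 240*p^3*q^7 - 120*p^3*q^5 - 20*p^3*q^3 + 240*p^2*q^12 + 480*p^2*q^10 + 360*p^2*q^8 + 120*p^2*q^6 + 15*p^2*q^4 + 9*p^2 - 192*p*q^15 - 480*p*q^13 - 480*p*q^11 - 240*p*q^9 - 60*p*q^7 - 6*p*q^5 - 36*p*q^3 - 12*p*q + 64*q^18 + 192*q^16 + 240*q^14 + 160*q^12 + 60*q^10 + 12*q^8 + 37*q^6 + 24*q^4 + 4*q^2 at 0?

The Hessian of f at 0 is [[18, -12], [-12, 8]] with rank 1, so corank 1. A Groebner basis of the Jacobian ideal J(f) in C{p,q} is {p*q^2 - p/3 + 2*q/9, -p/2 + q^3 + q/3, p^2 - 4*p*q/3 + 4*q^2/9}; counting standard monomials gives mu = 5. Corank 1: A-series; mu = 5 gives A_5.

A5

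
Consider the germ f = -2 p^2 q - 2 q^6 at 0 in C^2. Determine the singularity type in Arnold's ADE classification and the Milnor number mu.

Type D7, Milnor number mu = 7.

The Hessian of f at 0 has rank 0. Corank 2; j^3 = -2*p^2*q has shape L^2 M (L != M), so D-series; mu = 7 gives D_7.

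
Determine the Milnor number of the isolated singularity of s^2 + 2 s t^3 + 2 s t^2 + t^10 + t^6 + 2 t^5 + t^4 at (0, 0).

9

The Hessian of f at 0 has rank 1. Corank 1: A-series; mu = 9 gives A_9.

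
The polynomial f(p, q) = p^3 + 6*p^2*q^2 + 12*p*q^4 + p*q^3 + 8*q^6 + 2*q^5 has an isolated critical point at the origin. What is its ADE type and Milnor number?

Type E_{7}, Milnor number mu = 7.

The Hessian of f at 0 has rank 0. Corank 2; j^3 = p^3 is a perfect cube, so E-series; the 4-jet and mu = 7 give E_7.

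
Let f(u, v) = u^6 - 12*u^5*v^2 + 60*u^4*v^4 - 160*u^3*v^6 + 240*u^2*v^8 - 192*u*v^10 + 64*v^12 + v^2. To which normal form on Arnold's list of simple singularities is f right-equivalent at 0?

A_{5}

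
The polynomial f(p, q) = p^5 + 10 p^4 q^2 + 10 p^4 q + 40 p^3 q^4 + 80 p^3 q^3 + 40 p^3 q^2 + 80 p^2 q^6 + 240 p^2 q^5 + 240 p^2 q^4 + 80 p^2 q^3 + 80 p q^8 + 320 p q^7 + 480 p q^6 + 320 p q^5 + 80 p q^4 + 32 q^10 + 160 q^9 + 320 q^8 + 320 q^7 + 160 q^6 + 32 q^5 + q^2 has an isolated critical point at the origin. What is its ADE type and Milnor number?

Type A_4, Milnor number mu = 4.

The Hessian of f at 0 has rank 1. Corank 1: A-series; mu = 4 gives A_4.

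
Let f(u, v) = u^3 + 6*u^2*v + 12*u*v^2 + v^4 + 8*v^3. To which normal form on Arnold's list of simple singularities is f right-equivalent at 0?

E6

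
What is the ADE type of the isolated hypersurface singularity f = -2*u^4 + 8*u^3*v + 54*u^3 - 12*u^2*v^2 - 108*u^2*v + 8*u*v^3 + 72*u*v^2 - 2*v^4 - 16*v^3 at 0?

E_6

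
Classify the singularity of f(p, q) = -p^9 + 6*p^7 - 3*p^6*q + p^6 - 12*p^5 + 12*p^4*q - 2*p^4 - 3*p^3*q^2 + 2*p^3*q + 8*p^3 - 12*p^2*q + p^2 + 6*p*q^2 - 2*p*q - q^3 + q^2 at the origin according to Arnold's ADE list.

The Hessian of f at 0 has rank 1. Corank 1: A-series; mu = 2 gives A_2.

A_{2}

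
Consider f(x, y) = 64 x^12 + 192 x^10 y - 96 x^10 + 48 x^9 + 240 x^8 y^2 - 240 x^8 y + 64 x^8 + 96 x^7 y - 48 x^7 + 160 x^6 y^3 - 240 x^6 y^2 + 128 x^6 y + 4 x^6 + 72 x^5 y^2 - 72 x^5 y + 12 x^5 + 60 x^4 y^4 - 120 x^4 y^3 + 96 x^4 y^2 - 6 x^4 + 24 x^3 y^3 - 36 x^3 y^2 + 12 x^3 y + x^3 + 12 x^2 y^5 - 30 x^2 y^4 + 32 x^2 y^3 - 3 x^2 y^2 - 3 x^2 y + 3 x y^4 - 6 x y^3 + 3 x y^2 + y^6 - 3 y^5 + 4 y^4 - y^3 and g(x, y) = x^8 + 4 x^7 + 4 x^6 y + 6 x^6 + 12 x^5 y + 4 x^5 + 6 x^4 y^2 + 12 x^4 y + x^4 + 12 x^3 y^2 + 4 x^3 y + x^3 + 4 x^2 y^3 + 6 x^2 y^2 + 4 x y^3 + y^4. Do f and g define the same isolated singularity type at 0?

Yes.

The Hessian of f at 0 has rank 0. Corank 2; j^3 = (x - y)^3 is a perfect cube, so E-series; the 4-jet and mu = 6 give E_6. The Hessian of g at 0 has rank 0. Corank 2; j^3 = x^3 is a perfect cube, so E-series; the 4-jet and mu = 6 give E_6. Both have type E_6, hence right-equivalent.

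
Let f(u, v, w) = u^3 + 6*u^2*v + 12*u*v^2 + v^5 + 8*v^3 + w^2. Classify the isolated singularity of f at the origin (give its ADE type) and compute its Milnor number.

Type E_{8}, Milnor number mu = 8.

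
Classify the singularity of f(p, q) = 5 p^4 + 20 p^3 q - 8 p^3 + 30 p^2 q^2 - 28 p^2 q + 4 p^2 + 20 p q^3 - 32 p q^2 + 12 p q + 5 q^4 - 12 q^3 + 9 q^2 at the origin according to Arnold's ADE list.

A3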